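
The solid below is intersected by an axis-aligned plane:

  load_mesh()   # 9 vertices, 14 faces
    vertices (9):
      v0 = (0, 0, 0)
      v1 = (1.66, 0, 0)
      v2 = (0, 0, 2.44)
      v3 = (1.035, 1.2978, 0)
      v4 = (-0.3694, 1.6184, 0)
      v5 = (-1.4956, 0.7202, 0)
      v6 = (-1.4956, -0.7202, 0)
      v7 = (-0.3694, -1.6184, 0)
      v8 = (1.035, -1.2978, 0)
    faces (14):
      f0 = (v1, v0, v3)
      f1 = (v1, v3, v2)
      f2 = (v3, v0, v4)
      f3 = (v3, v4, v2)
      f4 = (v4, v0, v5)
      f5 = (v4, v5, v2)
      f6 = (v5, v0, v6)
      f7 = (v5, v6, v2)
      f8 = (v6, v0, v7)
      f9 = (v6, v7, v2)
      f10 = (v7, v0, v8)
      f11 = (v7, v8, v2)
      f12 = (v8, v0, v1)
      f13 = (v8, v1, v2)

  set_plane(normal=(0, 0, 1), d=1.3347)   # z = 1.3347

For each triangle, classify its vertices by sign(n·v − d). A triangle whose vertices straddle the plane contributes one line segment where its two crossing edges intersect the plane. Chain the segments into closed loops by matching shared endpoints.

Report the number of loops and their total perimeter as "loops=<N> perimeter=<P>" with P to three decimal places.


Straddling triangles (7 of 14):
  (v1,v3,v2) [--+] → (0.468847, 0.587893, 1.3347)–(0.751966, 0, 1.3347)  len=0.6525
  (v3,v4,v2) [--+] → (-0.167335, 0.733122, 1.3347)–(0.468847, 0.587893, 1.3347)  len=0.6525
  (v4,v5,v2) [--+] → (-0.677495, 0.326245, 1.3347)–(-0.167335, 0.733122, 1.3347)  len=0.6525
  (v5,v6,v2) [--+] → (-0.677495, -0.326245, 1.3347)–(-0.677495, 0.326245, 1.3347)  len=0.6525
  (v6,v7,v2) [--+] → (-0.167335, -0.733122, 1.3347)–(-0.677495, -0.326245, 1.3347)  len=0.6525
  (v7,v8,v2) [--+] → (0.468847, -0.587893, 1.3347)–(-0.167335, -0.733122, 1.3347)  len=0.6525
  (v8,v1,v2) [--+] → (0.751966, 0, 1.3347)–(0.468847, -0.587893, 1.3347)  len=0.6525

Chained into 1 loop(s):
  loop 1: 7 segments, perimeter = 4.5677
Total perimeter = 4.568

loops=1 perimeter=4.568


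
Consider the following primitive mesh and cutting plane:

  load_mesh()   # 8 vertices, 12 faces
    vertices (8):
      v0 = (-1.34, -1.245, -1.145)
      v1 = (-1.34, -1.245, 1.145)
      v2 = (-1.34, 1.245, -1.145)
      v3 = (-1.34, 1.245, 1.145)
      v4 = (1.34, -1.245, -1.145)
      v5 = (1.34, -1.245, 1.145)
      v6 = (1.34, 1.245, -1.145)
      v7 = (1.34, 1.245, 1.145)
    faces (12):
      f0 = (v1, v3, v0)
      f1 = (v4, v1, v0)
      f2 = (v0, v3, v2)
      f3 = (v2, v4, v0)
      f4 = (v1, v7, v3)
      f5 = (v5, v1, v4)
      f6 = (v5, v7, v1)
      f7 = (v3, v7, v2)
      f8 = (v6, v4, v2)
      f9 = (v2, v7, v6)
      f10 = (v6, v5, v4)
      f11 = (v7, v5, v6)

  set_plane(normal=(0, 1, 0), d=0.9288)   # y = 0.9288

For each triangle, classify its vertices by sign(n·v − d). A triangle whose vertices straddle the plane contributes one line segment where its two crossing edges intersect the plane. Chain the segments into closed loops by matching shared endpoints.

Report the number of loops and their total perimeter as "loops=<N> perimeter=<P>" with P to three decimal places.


loops=1 perimeter=9.940

Straddling triangles (8 of 12):
  (v1,v3,v0) [-+-] → (-1.34, 0.9288, 1.145)–(-1.34, 0.9288, 0.854198)  len=0.2908
  (v0,v3,v2) [-++] → (-1.34, 0.9288, 0.854198)–(-1.34, 0.9288, -1.145)  len=1.9992
  (v2,v4,v0) [+--] → (-0.999672, 0.9288, -1.145)–(-1.34, 0.9288, -1.145)  len=0.3403
  (v1,v7,v3) [-++] → (0.999672, 0.9288, 1.145)–(-1.34, 0.9288, 1.145)  len=2.3397
  (v5,v7,v1) [-+-] → (1.34, 0.9288, 1.145)–(0.999672, 0.9288, 1.145)  len=0.3403
  (v6,v4,v2) [+-+] → (1.34, 0.9288, -1.145)–(-0.999672, 0.9288, -1.145)  len=2.3397
  (v6,v5,v4) [+--] → (1.34, 0.9288, -0.854198)–(1.34, 0.9288, -1.145)  len=0.2908
  (v7,v5,v6) [+-+] → (1.34, 0.9288, 1.145)–(1.34, 0.9288, -0.854198)  len=1.9992

Chained into 1 loop(s):
  loop 1: 8 segments, perimeter = 9.9400
Total perimeter = 9.940


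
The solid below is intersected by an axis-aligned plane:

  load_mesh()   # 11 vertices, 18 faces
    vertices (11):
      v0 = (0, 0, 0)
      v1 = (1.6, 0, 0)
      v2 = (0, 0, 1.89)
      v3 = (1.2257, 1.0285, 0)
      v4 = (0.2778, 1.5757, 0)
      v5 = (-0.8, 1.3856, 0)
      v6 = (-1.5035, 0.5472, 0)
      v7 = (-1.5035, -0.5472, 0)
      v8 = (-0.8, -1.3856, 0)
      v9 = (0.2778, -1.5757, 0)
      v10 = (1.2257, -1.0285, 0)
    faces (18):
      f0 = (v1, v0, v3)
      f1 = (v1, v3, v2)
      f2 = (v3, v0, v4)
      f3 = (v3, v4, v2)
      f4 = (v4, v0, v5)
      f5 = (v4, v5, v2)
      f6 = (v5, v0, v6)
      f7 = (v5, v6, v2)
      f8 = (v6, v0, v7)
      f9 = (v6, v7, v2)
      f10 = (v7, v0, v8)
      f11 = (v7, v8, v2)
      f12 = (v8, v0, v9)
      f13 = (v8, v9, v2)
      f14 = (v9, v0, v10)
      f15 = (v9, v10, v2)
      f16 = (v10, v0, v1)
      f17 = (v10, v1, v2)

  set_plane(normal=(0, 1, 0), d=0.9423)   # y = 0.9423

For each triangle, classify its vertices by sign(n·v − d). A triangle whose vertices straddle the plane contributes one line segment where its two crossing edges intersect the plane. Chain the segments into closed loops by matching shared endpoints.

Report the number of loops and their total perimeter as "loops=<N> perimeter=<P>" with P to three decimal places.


loops=1 perimeter=5.365

Straddling triangles (8 of 18):
  (v1,v0,v3) [--+] → (1.12297, 0.9423, 0)–(1.25707, 0.9423, 0)  len=0.1341
  (v1,v3,v2) [-+-] → (1.25707, 0.9423, 0)–(1.12297, 0.9423, 0.158404)  len=0.2075
  (v3,v0,v4) [+-+] → (1.12297, 0.9423, 0)–(0.16613, 0.9423, 0)  len=0.9568
  (v3,v4,v2) [++-] → (0.16613, 0.9423, 0.759742)–(1.12297, 0.9423, 0.158404)  len=1.1301
  (v4,v0,v5) [+-+] → (0.16613, 0.9423, 0)–(-0.544053, 0.9423, 0)  len=0.7102
  (v4,v5,v2) [++-] → (-0.544053, 0.9423, 0.604675)–(0.16613, 0.9423, 0.759742)  len=0.7269
  (v5,v0,v6) [+--] → (-0.544053, 0.9423, 0)–(-1.17197, 0.9423, 0)  len=0.6279
  (v5,v6,v2) [+--] → (-1.17197, 0.9423, 0)–(-0.544053, 0.9423, 0.604675)  len=0.8717

Chained into 1 loop(s):
  loop 1: 8 segments, perimeter = 5.3653
Total perimeter = 5.365


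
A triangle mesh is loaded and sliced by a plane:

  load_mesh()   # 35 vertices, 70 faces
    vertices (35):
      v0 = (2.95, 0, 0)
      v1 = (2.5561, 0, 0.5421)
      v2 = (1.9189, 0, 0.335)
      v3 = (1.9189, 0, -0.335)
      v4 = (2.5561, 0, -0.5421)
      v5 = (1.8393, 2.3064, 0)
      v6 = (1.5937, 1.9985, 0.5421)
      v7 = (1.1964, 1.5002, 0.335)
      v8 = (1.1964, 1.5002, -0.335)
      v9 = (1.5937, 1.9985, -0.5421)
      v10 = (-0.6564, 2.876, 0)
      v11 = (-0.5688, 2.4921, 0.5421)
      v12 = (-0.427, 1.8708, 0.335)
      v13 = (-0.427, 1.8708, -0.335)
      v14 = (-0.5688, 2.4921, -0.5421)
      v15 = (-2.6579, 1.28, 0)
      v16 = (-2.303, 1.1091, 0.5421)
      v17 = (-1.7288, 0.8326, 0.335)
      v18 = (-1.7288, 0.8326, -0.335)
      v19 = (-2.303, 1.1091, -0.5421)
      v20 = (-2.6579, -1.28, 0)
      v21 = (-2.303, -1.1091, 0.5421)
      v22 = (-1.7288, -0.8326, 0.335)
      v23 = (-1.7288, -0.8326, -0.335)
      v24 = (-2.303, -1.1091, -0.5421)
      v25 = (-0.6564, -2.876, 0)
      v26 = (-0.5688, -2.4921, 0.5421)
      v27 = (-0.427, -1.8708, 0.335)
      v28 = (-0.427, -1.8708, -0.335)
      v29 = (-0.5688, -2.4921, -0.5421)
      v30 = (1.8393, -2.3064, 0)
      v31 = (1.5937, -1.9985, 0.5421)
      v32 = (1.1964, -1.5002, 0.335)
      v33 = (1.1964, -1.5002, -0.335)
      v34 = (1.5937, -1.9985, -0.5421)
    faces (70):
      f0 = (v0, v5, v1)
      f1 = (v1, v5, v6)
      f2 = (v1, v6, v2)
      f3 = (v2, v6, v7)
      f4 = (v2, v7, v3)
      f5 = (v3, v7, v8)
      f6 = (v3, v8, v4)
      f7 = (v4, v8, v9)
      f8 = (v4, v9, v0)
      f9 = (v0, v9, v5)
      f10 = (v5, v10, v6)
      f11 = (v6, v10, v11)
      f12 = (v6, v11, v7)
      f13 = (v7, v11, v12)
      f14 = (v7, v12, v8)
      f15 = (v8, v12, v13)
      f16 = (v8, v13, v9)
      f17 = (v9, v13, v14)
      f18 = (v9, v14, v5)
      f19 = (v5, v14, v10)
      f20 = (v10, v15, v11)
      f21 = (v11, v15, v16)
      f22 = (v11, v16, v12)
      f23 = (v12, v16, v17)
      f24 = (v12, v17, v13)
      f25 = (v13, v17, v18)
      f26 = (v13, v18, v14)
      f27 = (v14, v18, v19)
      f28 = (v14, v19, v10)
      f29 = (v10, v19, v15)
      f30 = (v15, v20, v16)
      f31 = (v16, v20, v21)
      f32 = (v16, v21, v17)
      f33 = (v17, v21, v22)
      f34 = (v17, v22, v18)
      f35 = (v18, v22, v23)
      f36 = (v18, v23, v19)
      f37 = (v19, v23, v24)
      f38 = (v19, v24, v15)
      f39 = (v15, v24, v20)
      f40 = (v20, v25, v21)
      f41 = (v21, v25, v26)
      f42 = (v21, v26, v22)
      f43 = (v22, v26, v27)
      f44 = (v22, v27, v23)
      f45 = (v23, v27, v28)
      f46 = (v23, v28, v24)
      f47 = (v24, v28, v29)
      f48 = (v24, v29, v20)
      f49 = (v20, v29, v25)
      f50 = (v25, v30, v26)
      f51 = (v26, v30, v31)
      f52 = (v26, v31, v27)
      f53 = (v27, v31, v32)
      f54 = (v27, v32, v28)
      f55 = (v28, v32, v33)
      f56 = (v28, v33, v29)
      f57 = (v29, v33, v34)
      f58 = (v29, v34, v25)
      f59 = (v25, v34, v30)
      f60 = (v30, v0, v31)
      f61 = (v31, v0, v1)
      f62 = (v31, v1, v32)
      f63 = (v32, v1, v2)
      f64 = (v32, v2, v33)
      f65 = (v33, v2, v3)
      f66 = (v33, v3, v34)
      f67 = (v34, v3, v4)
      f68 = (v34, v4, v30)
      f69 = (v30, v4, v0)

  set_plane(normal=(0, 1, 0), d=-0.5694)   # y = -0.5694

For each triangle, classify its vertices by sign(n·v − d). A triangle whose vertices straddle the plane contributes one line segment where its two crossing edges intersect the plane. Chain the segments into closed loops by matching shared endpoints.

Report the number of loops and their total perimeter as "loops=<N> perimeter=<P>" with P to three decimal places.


loops=2 perimeter=6.537

Straddling triangles (20 of 70):
  (v15,v20,v16) [+-+] → (-2.6579, -0.5694, 0)–(-2.55234, -0.5694, 0.161239)  len=0.1927
  (v16,v20,v21) [+--] → (-2.55234, -0.5694, 0.161239)–(-2.303, -0.5694, 0.5421)  len=0.4552
  (v16,v21,v17) [+-+] → (-2.303, -0.5694, 0.5421)–(-2.1434, -0.5694, 0.484536)  len=0.1697
  (v17,v21,v22) [+--] → (-2.1434, -0.5694, 0.484536)–(-1.7288, -0.5694, 0.335)  len=0.4407
  (v17,v22,v18) [+-+] → (-1.7288, -0.5694, 0.335)–(-1.7288, -0.5694, 0.2291)  len=0.1059
  (v18,v22,v23) [+--] → (-1.7288, -0.5694, 0.2291)–(-1.7288, -0.5694, -0.335)  len=0.5641
  (v18,v23,v19) [+-+] → (-1.7288, -0.5694, -0.335)–(-1.80663, -0.5694, -0.363073)  len=0.0827
  (v19,v23,v24) [+--] → (-1.80663, -0.5694, -0.363073)–(-2.303, -0.5694, -0.5421)  len=0.5277
  (v19,v24,v15) [+-+] → (-2.303, -0.5694, -0.5421)–(-2.38317, -0.5694, -0.419639)  len=0.1464
  (v15,v24,v20) [+--] → (-2.38317, -0.5694, -0.419639)–(-2.6579, -0.5694, 0)  len=0.5016
  (v30,v0,v31) [-+-] → (2.67579, -0.5694, 0)–(2.56357, -0.5694, 0.154452)  len=0.1909
  (v31,v0,v1) [-++] → (2.56357, -0.5694, 0.154452)–(2.2819, -0.5694, 0.5421)  len=0.4792
  (v31,v1,v32) [-+-] → (2.2819, -0.5694, 0.5421)–(2.04003, -0.5694, 0.463495)  len=0.2543
  (v32,v1,v2) [-++] → (2.04003, -0.5694, 0.463495)–(1.64468, -0.5694, 0.335)  len=0.4157
  (v32,v2,v33) [-+-] → (1.64468, -0.5694, 0.335)–(1.64468, -0.5694, 0.0807019)  len=0.2543
  (v33,v2,v3) [-++] → (1.64468, -0.5694, 0.0807019)–(1.64468, -0.5694, -0.335)  len=0.4157
  (v33,v3,v34) [-+-] → (1.64468, -0.5694, -0.335)–(1.82625, -0.5694, -0.394006)  len=0.1909
  (v34,v3,v4) [-++] → (1.82625, -0.5694, -0.394006)–(2.2819, -0.5694, -0.5421)  len=0.4791
  (v34,v4,v30) [-+-] → (2.2819, -0.5694, -0.5421)–(2.37914, -0.5694, -0.408267)  len=0.1654
  (v30,v4,v0) [-++] → (2.37914, -0.5694, -0.408267)–(2.67579, -0.5694, 0)  len=0.5047

Chained into 2 loop(s):
  loop 1: 10 segments, perimeter = 3.1867
  loop 2: 10 segments, perimeter = 3.3503
Total perimeter = 6.537


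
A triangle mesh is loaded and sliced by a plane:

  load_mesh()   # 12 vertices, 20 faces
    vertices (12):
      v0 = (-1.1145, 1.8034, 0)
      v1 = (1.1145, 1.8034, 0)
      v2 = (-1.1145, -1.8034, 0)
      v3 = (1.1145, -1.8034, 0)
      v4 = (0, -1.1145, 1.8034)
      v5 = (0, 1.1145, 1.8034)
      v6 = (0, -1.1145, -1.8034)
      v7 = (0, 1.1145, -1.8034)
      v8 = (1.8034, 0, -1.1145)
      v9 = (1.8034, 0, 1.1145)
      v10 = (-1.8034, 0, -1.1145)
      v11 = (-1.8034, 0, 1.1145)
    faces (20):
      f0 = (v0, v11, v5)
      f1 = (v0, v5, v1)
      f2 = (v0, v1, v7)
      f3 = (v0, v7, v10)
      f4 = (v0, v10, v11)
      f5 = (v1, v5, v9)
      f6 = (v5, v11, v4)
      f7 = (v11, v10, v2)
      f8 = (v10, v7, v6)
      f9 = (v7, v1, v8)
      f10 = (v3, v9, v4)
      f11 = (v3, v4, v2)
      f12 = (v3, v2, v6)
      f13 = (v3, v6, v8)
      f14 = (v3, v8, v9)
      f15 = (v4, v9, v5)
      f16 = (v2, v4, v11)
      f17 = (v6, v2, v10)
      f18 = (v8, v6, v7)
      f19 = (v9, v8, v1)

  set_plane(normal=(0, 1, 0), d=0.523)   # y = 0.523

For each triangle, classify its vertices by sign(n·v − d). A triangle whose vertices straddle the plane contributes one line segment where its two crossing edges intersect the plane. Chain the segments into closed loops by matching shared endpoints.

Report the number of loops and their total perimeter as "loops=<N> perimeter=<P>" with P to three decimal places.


loops=1 perimeter=10.921

Straddling triangles (10 of 20):
  (v0,v11,v5) [+-+] → (-1.60361, 0.523, 0.791286)–(-0.957121, 0.523, 1.43778)  len=0.9143
  (v0,v7,v10) [++-] → (-0.957121, 0.523, -1.43778)–(-1.60361, 0.523, -0.791286)  len=0.9143
  (v0,v10,v11) [+--] → (-1.60361, 0.523, -0.791286)–(-1.60361, 0.523, 0.791286)  len=1.5826
  (v1,v5,v9) [++-] → (0.957121, 0.523, 1.43778)–(1.60361, 0.523, 0.791286)  len=0.9143
  (v5,v11,v4) [+--] → (-0.957121, 0.523, 1.43778)–(0, 0.523, 1.8034)  len=1.0246
  (v10,v7,v6) [-+-] → (-0.957121, 0.523, -1.43778)–(0, 0.523, -1.8034)  len=1.0246
  (v7,v1,v8) [++-] → (1.60361, 0.523, -0.791286)–(0.957121, 0.523, -1.43778)  len=0.9143
  (v4,v9,v5) [--+] → (0.957121, 0.523, 1.43778)–(0, 0.523, 1.8034)  len=1.0246
  (v8,v6,v7) [--+] → (0, 0.523, -1.8034)–(0.957121, 0.523, -1.43778)  len=1.0246
  (v9,v8,v1) [--+] → (1.60361, 0.523, -0.791286)–(1.60361, 0.523, 0.791286)  len=1.5826

Chained into 1 loop(s):
  loop 1: 10 segments, perimeter = 10.9206
Total perimeter = 10.921


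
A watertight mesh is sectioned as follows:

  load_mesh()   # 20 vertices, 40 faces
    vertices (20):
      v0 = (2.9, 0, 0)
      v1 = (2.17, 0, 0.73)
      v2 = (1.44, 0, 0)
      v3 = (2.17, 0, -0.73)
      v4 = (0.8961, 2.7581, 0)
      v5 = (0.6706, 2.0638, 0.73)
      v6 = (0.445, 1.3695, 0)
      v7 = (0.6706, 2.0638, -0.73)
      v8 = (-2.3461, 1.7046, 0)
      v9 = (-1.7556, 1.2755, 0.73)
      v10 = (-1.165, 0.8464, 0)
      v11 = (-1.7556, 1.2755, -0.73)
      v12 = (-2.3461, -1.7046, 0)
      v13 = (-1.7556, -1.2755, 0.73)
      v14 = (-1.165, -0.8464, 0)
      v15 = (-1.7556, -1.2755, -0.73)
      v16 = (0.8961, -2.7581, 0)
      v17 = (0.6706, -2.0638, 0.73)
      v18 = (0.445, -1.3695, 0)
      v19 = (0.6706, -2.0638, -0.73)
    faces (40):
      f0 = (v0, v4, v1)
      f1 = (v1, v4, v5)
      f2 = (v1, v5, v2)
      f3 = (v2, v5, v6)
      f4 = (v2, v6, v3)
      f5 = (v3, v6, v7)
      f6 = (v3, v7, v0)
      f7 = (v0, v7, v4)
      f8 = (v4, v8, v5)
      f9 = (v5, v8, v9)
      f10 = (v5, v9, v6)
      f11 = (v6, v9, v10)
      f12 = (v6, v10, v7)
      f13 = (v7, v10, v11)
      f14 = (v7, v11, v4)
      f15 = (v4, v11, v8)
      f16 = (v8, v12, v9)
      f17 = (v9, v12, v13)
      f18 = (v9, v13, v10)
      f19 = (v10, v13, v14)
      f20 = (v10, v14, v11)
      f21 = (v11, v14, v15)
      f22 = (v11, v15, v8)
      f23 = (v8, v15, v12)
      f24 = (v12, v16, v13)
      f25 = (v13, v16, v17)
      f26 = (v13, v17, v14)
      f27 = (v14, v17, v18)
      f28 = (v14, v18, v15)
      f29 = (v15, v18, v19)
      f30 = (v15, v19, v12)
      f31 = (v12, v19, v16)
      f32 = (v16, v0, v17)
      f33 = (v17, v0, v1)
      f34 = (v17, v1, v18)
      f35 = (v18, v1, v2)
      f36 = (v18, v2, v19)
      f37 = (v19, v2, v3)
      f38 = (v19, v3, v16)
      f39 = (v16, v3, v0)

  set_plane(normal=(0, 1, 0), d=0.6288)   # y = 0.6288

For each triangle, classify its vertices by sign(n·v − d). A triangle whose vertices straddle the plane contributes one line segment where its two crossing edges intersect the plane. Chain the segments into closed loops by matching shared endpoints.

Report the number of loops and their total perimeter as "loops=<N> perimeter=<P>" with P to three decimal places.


Straddling triangles (16 of 40):
  (v0,v4,v1) [-+-] → (2.44314, 0.6288, 0)–(1.87957, 0.6288, 0.563572)  len=0.7970
  (v1,v4,v5) [-++] → (1.87957, 0.6288, 0.563572)–(1.71316, 0.6288, 0.73)  len=0.2354
  (v1,v5,v2) [-+-] → (1.71316, 0.6288, 0.73)–(1.20558, 0.6288, 0.222417)  len=0.7178
  (v2,v5,v6) [-++] → (1.20558, 0.6288, 0.222417)–(0.98315, 0.6288, 0)  len=0.3146
  (v2,v6,v3) [-+-] → (0.98315, 0.6288, 0)–(1.37797, 0.6288, -0.394824)  len=0.5584
  (v3,v6,v7) [-++] → (1.37797, 0.6288, -0.394824)–(1.71316, 0.6288, -0.73)  len=0.4740
  (v3,v7,v0) [-+-] → (1.71316, 0.6288, -0.73)–(2.22074, 0.6288, -0.222417)  len=0.7178
  (v0,v7,v4) [-++] → (2.22074, 0.6288, -0.222417)–(2.44314, 0.6288, 0)  len=0.3145
  (v8,v12,v9) [+-+] → (-2.3461, 0.6288, 0)–(-1.88374, 0.6288, 0.571586)  len=0.7352
  (v9,v12,v13) [+--] → (-1.88374, 0.6288, 0.571586)–(-1.7556, 0.6288, 0.73)  len=0.2038
  (v9,v13,v10) [+-+] → (-1.7556, 0.6288, 0.73)–(-1.22557, 0.6288, 0.0748612)  len=0.8427
  (v10,v13,v14) [+--] → (-1.22557, 0.6288, 0.0748612)–(-1.165, 0.6288, 0)  len=0.0963
  (v10,v14,v11) [+-+] → (-1.165, 0.6288, 0)–(-1.5756, 0.6288, -0.507515)  len=0.6528
  (v11,v14,v15) [+--] → (-1.5756, 0.6288, -0.507515)–(-1.7556, 0.6288, -0.73)  len=0.2862
  (v11,v15,v8) [+-+] → (-1.7556, 0.6288, -0.73)–(-2.13293, 0.6288, -0.263526)  len=0.6000
  (v8,v15,v12) [+--] → (-2.13293, 0.6288, -0.263526)–(-2.3461, 0.6288, 0)  len=0.3389

Chained into 2 loop(s):
  loop 1: 8 segments, perimeter = 4.1295
  loop 2: 8 segments, perimeter = 3.7558
Total perimeter = 7.885

loops=2 perimeter=7.885


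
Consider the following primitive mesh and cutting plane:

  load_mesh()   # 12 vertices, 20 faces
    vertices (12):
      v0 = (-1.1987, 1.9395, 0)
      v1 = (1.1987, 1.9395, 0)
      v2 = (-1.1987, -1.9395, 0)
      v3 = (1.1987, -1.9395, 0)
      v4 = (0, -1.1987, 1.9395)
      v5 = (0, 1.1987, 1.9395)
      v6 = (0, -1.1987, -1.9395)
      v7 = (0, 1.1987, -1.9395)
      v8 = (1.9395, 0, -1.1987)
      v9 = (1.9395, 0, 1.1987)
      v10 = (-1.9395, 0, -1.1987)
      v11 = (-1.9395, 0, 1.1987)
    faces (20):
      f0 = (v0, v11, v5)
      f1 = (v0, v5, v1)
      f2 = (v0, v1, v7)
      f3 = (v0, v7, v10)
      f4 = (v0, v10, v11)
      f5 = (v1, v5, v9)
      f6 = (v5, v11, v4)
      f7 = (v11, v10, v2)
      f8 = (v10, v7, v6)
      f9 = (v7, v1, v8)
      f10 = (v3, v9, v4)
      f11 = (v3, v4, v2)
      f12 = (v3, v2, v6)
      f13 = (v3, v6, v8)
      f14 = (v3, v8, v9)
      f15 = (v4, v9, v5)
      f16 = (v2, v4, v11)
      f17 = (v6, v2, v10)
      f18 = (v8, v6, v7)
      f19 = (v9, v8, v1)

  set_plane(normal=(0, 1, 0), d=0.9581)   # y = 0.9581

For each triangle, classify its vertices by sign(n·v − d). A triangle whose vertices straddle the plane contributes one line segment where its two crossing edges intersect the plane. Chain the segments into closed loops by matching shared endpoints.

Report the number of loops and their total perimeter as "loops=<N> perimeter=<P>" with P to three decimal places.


loops=1 perimeter=10.792

Straddling triangles (10 of 20):
  (v0,v11,v5) [+-+] → (-1.57355, 0.9581, 0.60655)–(-0.389291, 0.9581, 1.79081)  len=1.6748
  (v0,v7,v10) [++-] → (-0.389291, 0.9581, -1.79081)–(-1.57355, 0.9581, -0.60655)  len=1.6748
  (v0,v10,v11) [+--] → (-1.57355, 0.9581, -0.60655)–(-1.57355, 0.9581, 0.60655)  len=1.2131
  (v1,v5,v9) [++-] → (0.389291, 0.9581, 1.79081)–(1.57355, 0.9581, 0.60655)  len=1.6748
  (v5,v11,v4) [+--] → (-0.389291, 0.9581, 1.79081)–(0, 0.9581, 1.9395)  len=0.4167
  (v10,v7,v6) [-+-] → (-0.389291, 0.9581, -1.79081)–(0, 0.9581, -1.9395)  len=0.4167
  (v7,v1,v8) [++-] → (1.57355, 0.9581, -0.60655)–(0.389291, 0.9581, -1.79081)  len=1.6748
  (v4,v9,v5) [--+] → (0.389291, 0.9581, 1.79081)–(0, 0.9581, 1.9395)  len=0.4167
  (v8,v6,v7) [--+] → (0, 0.9581, -1.9395)–(0.389291, 0.9581, -1.79081)  len=0.4167
  (v9,v8,v1) [--+] → (1.57355, 0.9581, -0.60655)–(1.57355, 0.9581, 0.60655)  len=1.2131

Chained into 1 loop(s):
  loop 1: 10 segments, perimeter = 10.7923
Total perimeter = 10.792


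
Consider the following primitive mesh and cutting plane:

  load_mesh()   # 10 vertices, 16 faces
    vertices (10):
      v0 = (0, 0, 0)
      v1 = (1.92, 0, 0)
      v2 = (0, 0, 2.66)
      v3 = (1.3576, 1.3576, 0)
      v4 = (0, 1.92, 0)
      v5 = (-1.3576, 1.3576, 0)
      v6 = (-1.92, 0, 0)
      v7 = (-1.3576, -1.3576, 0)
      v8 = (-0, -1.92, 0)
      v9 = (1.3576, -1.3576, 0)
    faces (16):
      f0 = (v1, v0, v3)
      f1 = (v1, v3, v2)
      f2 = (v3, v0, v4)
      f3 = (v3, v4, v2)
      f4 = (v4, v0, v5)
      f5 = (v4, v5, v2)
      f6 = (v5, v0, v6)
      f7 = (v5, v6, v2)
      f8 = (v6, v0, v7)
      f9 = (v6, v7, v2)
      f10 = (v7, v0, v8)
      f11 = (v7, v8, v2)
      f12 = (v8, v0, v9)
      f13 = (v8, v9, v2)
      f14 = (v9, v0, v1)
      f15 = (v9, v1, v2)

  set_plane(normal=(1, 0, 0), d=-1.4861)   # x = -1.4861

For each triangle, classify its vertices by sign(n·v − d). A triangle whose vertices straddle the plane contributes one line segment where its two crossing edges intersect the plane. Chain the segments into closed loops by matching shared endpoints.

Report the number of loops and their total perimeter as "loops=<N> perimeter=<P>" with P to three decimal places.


loops=1 perimeter=4.510

Straddling triangles (4 of 16):
  (v5,v0,v6) [++-] → (-1.4861, 0, 0)–(-1.4861, 1.04741, 0)  len=1.0474
  (v5,v6,v2) [+-+] → (-1.4861, 1.04741, 0)–(-1.4861, 0, 0.601132)  len=1.2077
  (v6,v0,v7) [-++] → (-1.4861, 0, 0)–(-1.4861, -1.04741, 0)  len=1.0474
  (v6,v7,v2) [-++] → (-1.4861, -1.04741, 0)–(-1.4861, 0, 0.601132)  len=1.2077

Chained into 1 loop(s):
  loop 1: 4 segments, perimeter = 4.5101
Total perimeter = 4.510


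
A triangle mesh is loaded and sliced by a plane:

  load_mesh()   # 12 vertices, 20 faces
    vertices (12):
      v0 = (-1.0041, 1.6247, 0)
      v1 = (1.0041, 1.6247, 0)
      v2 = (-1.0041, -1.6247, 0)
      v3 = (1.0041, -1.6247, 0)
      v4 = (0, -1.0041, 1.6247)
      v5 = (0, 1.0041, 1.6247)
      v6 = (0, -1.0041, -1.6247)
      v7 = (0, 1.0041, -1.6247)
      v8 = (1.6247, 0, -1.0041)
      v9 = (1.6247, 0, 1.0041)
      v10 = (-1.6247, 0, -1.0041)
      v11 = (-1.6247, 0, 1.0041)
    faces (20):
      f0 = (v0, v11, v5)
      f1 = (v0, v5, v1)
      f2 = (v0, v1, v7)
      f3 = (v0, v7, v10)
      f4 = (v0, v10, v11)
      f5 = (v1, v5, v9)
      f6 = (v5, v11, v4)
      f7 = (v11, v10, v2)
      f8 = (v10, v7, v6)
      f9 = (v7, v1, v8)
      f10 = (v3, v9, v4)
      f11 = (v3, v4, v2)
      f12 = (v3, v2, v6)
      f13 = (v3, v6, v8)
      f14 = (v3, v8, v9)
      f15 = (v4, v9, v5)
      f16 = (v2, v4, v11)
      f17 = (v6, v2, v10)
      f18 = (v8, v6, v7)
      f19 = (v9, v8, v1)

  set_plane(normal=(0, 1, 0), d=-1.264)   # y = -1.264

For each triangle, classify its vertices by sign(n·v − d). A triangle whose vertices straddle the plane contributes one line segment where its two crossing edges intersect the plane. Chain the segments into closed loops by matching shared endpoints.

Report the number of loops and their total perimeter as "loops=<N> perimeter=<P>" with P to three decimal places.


loops=1 perimeter=6.654

Straddling triangles (8 of 20):
  (v11,v10,v2) [++-] → (-1.14188, -1.264, -0.22292)–(-1.14188, -1.264, 0.22292)  len=0.4458
  (v3,v9,v4) [-++] → (1.14188, -1.264, 0.22292)–(0.420505, -1.264, 0.944295)  len=1.0202
  (v3,v4,v2) [-+-] → (0.420505, -1.264, 0.944295)–(-0.420505, -1.264, 0.944295)  len=0.8410
  (v3,v2,v6) [--+] → (-0.420505, -1.264, -0.944295)–(0.420505, -1.264, -0.944295)  len=0.8410
  (v3,v6,v8) [-++] → (0.420505, -1.264, -0.944295)–(1.14188, -1.264, -0.22292)  len=1.0202
  (v3,v8,v9) [-++] → (1.14188, -1.264, -0.22292)–(1.14188, -1.264, 0.22292)  len=0.4458
  (v2,v4,v11) [-++] → (-0.420505, -1.264, 0.944295)–(-1.14188, -1.264, 0.22292)  len=1.0202
  (v6,v2,v10) [+-+] → (-0.420505, -1.264, -0.944295)–(-1.14188, -1.264, -0.22292)  len=1.0202

Chained into 1 loop(s):
  loop 1: 8 segments, perimeter = 6.6544
Total perimeter = 6.654


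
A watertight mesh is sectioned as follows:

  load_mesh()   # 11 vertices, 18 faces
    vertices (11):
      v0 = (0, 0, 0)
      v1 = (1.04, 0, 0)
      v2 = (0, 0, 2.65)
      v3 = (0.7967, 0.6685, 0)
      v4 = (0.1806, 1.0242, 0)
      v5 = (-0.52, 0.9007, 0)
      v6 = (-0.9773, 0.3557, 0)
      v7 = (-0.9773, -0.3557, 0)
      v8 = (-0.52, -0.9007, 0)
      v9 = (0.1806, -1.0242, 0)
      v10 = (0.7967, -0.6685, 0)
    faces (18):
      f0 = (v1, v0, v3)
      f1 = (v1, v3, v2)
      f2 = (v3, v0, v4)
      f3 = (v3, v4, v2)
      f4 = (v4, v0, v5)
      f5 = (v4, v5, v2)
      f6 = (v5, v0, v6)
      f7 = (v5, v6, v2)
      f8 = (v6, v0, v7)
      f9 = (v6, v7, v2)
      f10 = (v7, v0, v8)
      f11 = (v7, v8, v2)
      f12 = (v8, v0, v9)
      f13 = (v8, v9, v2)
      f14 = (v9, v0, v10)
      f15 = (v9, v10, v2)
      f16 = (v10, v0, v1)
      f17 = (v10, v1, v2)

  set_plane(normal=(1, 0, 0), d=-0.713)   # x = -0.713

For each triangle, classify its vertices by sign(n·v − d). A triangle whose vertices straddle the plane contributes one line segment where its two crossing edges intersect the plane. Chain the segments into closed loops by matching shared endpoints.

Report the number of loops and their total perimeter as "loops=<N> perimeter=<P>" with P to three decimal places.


loops=1 perimeter=3.513

Straddling triangles (6 of 18):
  (v5,v0,v6) [++-] → (-0.713, 0.259505, 0)–(-0.713, 0.670687, 0)  len=0.4112
  (v5,v6,v2) [+-+] → (-0.713, 0.670687, 0)–(-0.713, 0.259505, 0.716663)  len=0.8262
  (v6,v0,v7) [-+-] → (-0.713, 0.259505, 0)–(-0.713, -0.259505, 0)  len=0.5190
  (v6,v7,v2) [--+] → (-0.713, -0.259505, 0.716663)–(-0.713, 0.259505, 0.716663)  len=0.5190
  (v7,v0,v8) [-++] → (-0.713, -0.259505, 0)–(-0.713, -0.670687, 0)  len=0.4112
  (v7,v8,v2) [-++] → (-0.713, -0.670687, 0)–(-0.713, -0.259505, 0.716663)  len=0.8262

Chained into 1 loop(s):
  loop 1: 6 segments, perimeter = 3.5129
Total perimeter = 3.513


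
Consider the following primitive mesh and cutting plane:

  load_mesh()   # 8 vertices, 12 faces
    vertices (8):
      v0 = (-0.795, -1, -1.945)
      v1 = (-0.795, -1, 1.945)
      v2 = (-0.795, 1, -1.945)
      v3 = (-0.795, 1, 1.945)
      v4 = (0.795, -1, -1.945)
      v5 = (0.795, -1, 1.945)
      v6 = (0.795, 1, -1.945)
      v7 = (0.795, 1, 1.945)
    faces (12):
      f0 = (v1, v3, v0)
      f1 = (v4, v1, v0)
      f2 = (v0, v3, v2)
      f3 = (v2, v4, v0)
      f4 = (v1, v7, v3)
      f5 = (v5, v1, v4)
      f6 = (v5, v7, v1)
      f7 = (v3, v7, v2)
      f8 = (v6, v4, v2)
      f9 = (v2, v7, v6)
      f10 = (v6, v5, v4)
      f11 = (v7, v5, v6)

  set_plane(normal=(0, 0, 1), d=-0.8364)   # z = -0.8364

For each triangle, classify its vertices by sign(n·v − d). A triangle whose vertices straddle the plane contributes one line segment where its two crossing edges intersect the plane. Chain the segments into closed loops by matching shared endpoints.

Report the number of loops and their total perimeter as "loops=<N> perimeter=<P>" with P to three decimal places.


Straddling triangles (8 of 12):
  (v1,v3,v0) [++-] → (-0.795, -0.430026, -0.8364)–(-0.795, -1, -0.8364)  len=0.5700
  (v4,v1,v0) [-+-] → (0.34187, -1, -0.8364)–(-0.795, -1, -0.8364)  len=1.1369
  (v0,v3,v2) [-+-] → (-0.795, -0.430026, -0.8364)–(-0.795, 1, -0.8364)  len=1.4300
  (v5,v1,v4) [++-] → (0.34187, -1, -0.8364)–(0.795, -1, -0.8364)  len=0.4531
  (v3,v7,v2) [++-] → (-0.34187, 1, -0.8364)–(-0.795, 1, -0.8364)  len=0.4531
  (v2,v7,v6) [-+-] → (-0.34187, 1, -0.8364)–(0.795, 1, -0.8364)  len=1.1369
  (v6,v5,v4) [-+-] → (0.795, 0.430026, -0.8364)–(0.795, -1, -0.8364)  len=1.4300
  (v7,v5,v6) [++-] → (0.795, 0.430026, -0.8364)–(0.795, 1, -0.8364)  len=0.5700

Chained into 1 loop(s):
  loop 1: 8 segments, perimeter = 7.1800
Total perimeter = 7.180

loops=1 perimeter=7.180


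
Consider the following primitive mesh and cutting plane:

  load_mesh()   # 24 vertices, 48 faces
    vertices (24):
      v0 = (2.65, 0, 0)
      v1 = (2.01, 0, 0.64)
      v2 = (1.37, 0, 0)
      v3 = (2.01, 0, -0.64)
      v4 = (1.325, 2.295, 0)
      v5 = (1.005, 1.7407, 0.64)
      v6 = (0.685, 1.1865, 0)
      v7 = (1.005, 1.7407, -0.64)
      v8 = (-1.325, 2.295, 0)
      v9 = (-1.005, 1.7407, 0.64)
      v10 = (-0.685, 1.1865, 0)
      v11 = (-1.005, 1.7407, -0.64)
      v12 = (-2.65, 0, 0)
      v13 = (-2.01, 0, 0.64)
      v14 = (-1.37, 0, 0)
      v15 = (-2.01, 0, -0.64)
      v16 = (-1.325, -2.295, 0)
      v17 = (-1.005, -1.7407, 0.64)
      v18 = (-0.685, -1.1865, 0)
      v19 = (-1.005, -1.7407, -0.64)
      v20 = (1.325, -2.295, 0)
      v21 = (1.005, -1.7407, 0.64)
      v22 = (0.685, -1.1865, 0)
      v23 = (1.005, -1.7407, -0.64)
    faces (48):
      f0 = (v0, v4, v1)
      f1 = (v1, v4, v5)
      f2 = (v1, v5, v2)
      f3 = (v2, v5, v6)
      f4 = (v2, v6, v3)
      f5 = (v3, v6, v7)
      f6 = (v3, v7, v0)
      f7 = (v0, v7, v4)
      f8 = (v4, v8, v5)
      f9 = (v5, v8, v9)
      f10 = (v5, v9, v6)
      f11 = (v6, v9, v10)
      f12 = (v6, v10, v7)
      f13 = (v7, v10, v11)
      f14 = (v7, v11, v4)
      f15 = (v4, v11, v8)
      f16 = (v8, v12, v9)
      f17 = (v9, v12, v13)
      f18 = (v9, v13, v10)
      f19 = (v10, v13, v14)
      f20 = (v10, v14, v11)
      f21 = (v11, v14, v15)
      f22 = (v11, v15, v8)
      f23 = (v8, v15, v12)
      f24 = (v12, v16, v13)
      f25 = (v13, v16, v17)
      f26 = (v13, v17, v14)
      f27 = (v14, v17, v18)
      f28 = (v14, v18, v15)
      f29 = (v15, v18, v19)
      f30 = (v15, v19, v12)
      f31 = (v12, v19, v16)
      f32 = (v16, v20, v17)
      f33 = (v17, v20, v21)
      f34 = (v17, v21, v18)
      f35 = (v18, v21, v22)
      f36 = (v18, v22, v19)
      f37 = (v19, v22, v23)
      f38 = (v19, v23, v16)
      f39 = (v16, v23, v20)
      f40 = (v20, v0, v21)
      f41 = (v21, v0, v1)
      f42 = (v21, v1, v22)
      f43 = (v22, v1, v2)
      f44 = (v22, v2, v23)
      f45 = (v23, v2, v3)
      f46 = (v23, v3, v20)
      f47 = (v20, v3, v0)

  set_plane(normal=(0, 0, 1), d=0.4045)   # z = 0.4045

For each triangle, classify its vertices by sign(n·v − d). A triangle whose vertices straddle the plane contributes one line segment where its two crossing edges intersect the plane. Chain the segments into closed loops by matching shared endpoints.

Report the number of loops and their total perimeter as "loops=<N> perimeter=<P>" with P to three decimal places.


loops=2 perimeter=24.120

Straddling triangles (24 of 48):
  (v0,v4,v1) [--+] → (1.75794, 0.844488, 0.4045)–(2.2455, 0, 0.4045)  len=0.9751
  (v1,v4,v5) [+-+] → (1.75794, 0.844488, 0.4045)–(1.12275, 1.94467, 0.4045)  len=1.2704
  (v1,v5,v2) [++-] → (1.13931, 1.10018, 0.4045)–(1.7745, 0, 0.4045)  len=1.2704
  (v2,v5,v6) [-+-] → (1.13931, 1.10018, 0.4045)–(0.88725, 1.53677, 0.4045)  len=0.5041
  (v4,v8,v5) [--+] → (0.147633, 1.94467, 0.4045)–(1.12275, 1.94467, 0.4045)  len=0.9751
  (v5,v8,v9) [+-+] → (0.147633, 1.94467, 0.4045)–(-1.12275, 1.94467, 0.4045)  len=1.2704
  (v5,v9,v6) [++-] → (-0.383133, 1.53677, 0.4045)–(0.88725, 1.53677, 0.4045)  len=1.2704
  (v6,v9,v10) [-+-] → (-0.383133, 1.53677, 0.4045)–(-0.88725, 1.53677, 0.4045)  len=0.5041
  (v8,v12,v9) [--+] → (-1.61031, 1.10018, 0.4045)–(-1.12275, 1.94467, 0.4045)  len=0.9751
  (v9,v12,v13) [+-+] → (-1.61031, 1.10018, 0.4045)–(-2.2455, 0, 0.4045)  len=1.2704
  (v9,v13,v10) [++-] → (-1.52244, 0.436595, 0.4045)–(-0.88725, 1.53677, 0.4045)  len=1.2704
  (v10,v13,v14) [-+-] → (-1.52244, 0.436595, 0.4045)–(-1.7745, 0, 0.4045)  len=0.5041
  (v12,v16,v13) [--+] → (-1.75794, -0.844488, 0.4045)–(-2.2455, 0, 0.4045)  len=0.9751
  (v13,v16,v17) [+-+] → (-1.75794, -0.844488, 0.4045)–(-1.12275, -1.94467, 0.4045)  len=1.2704
  (v13,v17,v14) [++-] → (-1.13931, -1.10018, 0.4045)–(-1.7745, 0, 0.4045)  len=1.2704
  (v14,v17,v18) [-+-] → (-1.13931, -1.10018, 0.4045)–(-0.88725, -1.53677, 0.4045)  len=0.5041
  (v16,v20,v17) [--+] → (-0.147633, -1.94467, 0.4045)–(-1.12275, -1.94467, 0.4045)  len=0.9751
  (v17,v20,v21) [+-+] → (-0.147633, -1.94467, 0.4045)–(1.12275, -1.94467, 0.4045)  len=1.2704
  (v17,v21,v18) [++-] → (0.383133, -1.53677, 0.4045)–(-0.88725, -1.53677, 0.4045)  len=1.2704
  (v18,v21,v22) [-+-] → (0.383133, -1.53677, 0.4045)–(0.88725, -1.53677, 0.4045)  len=0.5041
  (v20,v0,v21) [--+] → (1.61031, -1.10018, 0.4045)–(1.12275, -1.94467, 0.4045)  len=0.9751
  (v21,v0,v1) [+-+] → (1.61031, -1.10018, 0.4045)–(2.2455, 0, 0.4045)  len=1.2704
  (v21,v1,v22) [++-] → (1.52244, -0.436595, 0.4045)–(0.88725, -1.53677, 0.4045)  len=1.2704
  (v22,v1,v2) [-+-] → (1.52244, -0.436595, 0.4045)–(1.7745, 0, 0.4045)  len=0.5041

Chained into 2 loop(s):
  loop 1: 12 segments, perimeter = 13.4730
  loop 2: 12 segments, perimeter = 10.6470
Total perimeter = 24.120


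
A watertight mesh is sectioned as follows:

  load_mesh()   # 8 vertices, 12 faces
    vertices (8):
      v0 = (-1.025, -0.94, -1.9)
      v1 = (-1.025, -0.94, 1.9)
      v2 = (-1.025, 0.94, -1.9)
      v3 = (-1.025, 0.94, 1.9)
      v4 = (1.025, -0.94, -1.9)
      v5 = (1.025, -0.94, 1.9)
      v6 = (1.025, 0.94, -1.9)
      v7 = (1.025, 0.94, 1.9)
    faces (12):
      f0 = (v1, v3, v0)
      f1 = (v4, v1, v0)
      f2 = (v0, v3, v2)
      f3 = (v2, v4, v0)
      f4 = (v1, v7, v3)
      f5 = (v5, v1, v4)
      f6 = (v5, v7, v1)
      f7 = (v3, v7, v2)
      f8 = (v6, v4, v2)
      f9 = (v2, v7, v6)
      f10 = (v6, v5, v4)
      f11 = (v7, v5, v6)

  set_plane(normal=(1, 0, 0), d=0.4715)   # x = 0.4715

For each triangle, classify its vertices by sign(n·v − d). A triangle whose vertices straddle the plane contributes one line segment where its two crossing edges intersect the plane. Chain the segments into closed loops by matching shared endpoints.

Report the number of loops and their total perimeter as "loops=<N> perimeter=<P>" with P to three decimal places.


loops=1 perimeter=11.360

Straddling triangles (8 of 12):
  (v4,v1,v0) [+--] → (0.4715, -0.94, -0.874)–(0.4715, -0.94, -1.9)  len=1.0260
  (v2,v4,v0) [-+-] → (0.4715, -0.4324, -1.9)–(0.4715, -0.94, -1.9)  len=0.5076
  (v1,v7,v3) [-+-] → (0.4715, 0.4324, 1.9)–(0.4715, 0.94, 1.9)  len=0.5076
  (v5,v1,v4) [+-+] → (0.4715, -0.94, 1.9)–(0.4715, -0.94, -0.874)  len=2.7740
  (v5,v7,v1) [++-] → (0.4715, 0.4324, 1.9)–(0.4715, -0.94, 1.9)  len=1.3724
  (v3,v7,v2) [-+-] → (0.4715, 0.94, 1.9)–(0.4715, 0.94, 0.874)  len=1.0260
  (v6,v4,v2) [++-] → (0.4715, -0.4324, -1.9)–(0.4715, 0.94, -1.9)  len=1.3724
  (v2,v7,v6) [-++] → (0.4715, 0.94, 0.874)–(0.4715, 0.94, -1.9)  len=2.7740

Chained into 1 loop(s):
  loop 1: 8 segments, perimeter = 11.3600
Total perimeter = 11.360


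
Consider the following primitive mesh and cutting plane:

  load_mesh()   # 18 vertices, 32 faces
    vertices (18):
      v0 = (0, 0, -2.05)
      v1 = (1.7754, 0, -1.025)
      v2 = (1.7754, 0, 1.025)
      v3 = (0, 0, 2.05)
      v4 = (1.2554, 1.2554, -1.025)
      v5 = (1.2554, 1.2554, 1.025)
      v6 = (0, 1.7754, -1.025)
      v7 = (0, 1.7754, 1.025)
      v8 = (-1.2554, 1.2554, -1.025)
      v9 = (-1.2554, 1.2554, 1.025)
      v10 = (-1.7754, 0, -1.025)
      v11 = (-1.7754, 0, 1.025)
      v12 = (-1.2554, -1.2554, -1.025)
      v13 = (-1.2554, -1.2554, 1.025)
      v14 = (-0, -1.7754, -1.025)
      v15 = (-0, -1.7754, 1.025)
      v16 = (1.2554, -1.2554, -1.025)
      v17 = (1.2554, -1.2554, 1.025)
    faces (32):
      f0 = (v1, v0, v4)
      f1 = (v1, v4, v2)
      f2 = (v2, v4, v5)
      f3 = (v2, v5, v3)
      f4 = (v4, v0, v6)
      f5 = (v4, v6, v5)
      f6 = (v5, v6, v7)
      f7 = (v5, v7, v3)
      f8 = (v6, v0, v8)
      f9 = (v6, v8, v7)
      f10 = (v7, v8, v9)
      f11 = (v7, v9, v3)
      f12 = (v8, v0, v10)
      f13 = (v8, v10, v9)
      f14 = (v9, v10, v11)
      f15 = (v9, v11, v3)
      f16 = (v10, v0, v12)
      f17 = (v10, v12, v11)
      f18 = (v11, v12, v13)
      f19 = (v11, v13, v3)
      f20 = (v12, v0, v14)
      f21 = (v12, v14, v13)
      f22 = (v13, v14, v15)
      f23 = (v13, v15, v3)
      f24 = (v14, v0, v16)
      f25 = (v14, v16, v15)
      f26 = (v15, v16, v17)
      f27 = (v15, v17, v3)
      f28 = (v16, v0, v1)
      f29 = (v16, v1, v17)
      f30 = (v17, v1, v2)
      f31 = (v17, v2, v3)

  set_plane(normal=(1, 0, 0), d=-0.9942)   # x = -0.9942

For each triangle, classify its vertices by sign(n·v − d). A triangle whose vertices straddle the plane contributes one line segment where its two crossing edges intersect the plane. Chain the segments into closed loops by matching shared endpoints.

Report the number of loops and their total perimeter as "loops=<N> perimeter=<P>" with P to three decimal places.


loops=1 perimeter=9.895

Straddling triangles (12 of 32):
  (v6,v0,v8) [++-] → (-0.9942, 0.9942, -1.23826)–(-0.9942, 1.36359, -1.025)  len=0.4265
  (v6,v8,v7) [+-+] → (-0.9942, 1.36359, -1.025)–(-0.9942, 1.36359, -0.598475)  len=0.4265
  (v7,v8,v9) [+--] → (-0.9942, 1.36359, -0.598475)–(-0.9942, 1.36359, 1.025)  len=1.6235
  (v7,v9,v3) [+-+] → (-0.9942, 1.36359, 1.025)–(-0.9942, 0.9942, 1.23826)  len=0.4265
  (v8,v0,v10) [-+-] → (-0.9942, 0.9942, -1.23826)–(-0.9942, 0, -1.47601)  len=1.0222
  (v9,v11,v3) [--+] → (-0.9942, 0, 1.47601)–(-0.9942, 0.9942, 1.23826)  len=1.0222
  (v10,v0,v12) [-+-] → (-0.9942, 0, -1.47601)–(-0.9942, -0.9942, -1.23826)  len=1.0222
  (v11,v13,v3) [--+] → (-0.9942, -0.9942, 1.23826)–(-0.9942, 0, 1.47601)  len=1.0222
  (v12,v0,v14) [-++] → (-0.9942, -0.9942, -1.23826)–(-0.9942, -1.36359, -1.025)  len=0.4265
  (v12,v14,v13) [-+-] → (-0.9942, -1.36359, -1.025)–(-0.9942, -1.36359, 0.598475)  len=1.6235
  (v13,v14,v15) [-++] → (-0.9942, -1.36359, 0.598475)–(-0.9942, -1.36359, 1.025)  len=0.4265
  (v13,v15,v3) [-++] → (-0.9942, -1.36359, 1.025)–(-0.9942, -0.9942, 1.23826)  len=0.4265

Chained into 1 loop(s):
  loop 1: 12 segments, perimeter = 9.8951
Total perimeter = 9.895


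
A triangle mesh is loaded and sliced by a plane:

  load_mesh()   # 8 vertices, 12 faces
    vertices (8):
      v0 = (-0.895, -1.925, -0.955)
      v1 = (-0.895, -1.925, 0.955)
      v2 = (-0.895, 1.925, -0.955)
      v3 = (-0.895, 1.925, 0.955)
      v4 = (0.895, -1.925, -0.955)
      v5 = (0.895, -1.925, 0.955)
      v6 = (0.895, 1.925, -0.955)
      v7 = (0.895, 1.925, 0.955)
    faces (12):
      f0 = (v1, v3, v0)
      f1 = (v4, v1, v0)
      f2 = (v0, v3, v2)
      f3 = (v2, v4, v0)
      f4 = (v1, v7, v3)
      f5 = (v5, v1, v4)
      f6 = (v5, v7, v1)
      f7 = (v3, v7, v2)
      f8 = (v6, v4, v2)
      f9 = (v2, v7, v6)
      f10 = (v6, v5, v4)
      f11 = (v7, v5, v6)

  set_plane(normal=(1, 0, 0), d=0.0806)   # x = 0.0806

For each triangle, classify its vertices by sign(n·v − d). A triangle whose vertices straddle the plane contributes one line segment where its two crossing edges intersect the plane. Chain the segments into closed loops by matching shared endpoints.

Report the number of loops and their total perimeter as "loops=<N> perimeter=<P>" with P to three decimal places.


Straddling triangles (8 of 12):
  (v4,v1,v0) [+--] → (0.0806, -1.925, -0.0860034)–(0.0806, -1.925, -0.955)  len=0.8690
  (v2,v4,v0) [-+-] → (0.0806, -0.173358, -0.955)–(0.0806, -1.925, -0.955)  len=1.7516
  (v1,v7,v3) [-+-] → (0.0806, 0.173358, 0.955)–(0.0806, 1.925, 0.955)  len=1.7516
  (v5,v1,v4) [+-+] → (0.0806, -1.925, 0.955)–(0.0806, -1.925, -0.0860034)  len=1.0410
  (v5,v7,v1) [++-] → (0.0806, 0.173358, 0.955)–(0.0806, -1.925, 0.955)  len=2.0984
  (v3,v7,v2) [-+-] → (0.0806, 1.925, 0.955)–(0.0806, 1.925, 0.0860034)  len=0.8690
  (v6,v4,v2) [++-] → (0.0806, -0.173358, -0.955)–(0.0806, 1.925, -0.955)  len=2.0984
  (v2,v7,v6) [-++] → (0.0806, 1.925, 0.0860034)–(0.0806, 1.925, -0.955)  len=1.0410

Chained into 1 loop(s):
  loop 1: 8 segments, perimeter = 11.5200
Total perimeter = 11.520

loops=1 perimeter=11.520
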